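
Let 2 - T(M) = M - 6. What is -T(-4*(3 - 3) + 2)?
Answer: -6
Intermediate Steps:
T(M) = 8 - M (T(M) = 2 - (M - 6) = 2 - (-6 + M) = 2 + (6 - M) = 8 - M)
-T(-4*(3 - 3) + 2) = -(8 - (-4*(3 - 3) + 2)) = -(8 - (-4*0 + 2)) = -(8 - (0 + 2)) = -(8 - 1*2) = -(8 - 2) = -1*6 = -6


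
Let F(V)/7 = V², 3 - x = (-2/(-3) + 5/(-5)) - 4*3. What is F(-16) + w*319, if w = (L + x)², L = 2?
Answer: 878704/9 ≈ 97634.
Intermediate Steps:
x = 46/3 (x = 3 - ((-2/(-3) + 5/(-5)) - 4*3) = 3 - ((-2*(-⅓) + 5*(-⅕)) - 12) = 3 - ((⅔ - 1) - 12) = 3 - (-⅓ - 12) = 3 - 1*(-37/3) = 3 + 37/3 = 46/3 ≈ 15.333)
w = 2704/9 (w = (2 + 46/3)² = (52/3)² = 2704/9 ≈ 300.44)
F(V) = 7*V²
F(-16) + w*319 = 7*(-16)² + (2704/9)*319 = 7*256 + 862576/9 = 1792 + 862576/9 = 878704/9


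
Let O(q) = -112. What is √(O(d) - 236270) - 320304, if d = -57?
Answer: -320304 + I*√236382 ≈ -3.203e+5 + 486.19*I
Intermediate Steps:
√(O(d) - 236270) - 320304 = √(-112 - 236270) - 320304 = √(-236382) - 320304 = I*√236382 - 320304 = -320304 + I*√236382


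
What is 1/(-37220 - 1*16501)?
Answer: -1/53721 ≈ -1.8615e-5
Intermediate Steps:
1/(-37220 - 1*16501) = 1/(-37220 - 16501) = 1/(-53721) = -1/53721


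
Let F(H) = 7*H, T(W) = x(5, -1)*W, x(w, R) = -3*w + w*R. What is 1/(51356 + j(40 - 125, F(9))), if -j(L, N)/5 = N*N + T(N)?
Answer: 1/37811 ≈ 2.6447e-5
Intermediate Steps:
x(w, R) = -3*w + R*w
T(W) = -20*W (T(W) = (5*(-3 - 1))*W = (5*(-4))*W = -20*W)
j(L, N) = -5*N² + 100*N (j(L, N) = -5*(N*N - 20*N) = -5*(N² - 20*N) = -5*N² + 100*N)
1/(51356 + j(40 - 125, F(9))) = 1/(51356 + 5*(7*9)*(20 - 7*9)) = 1/(51356 + 5*63*(20 - 1*63)) = 1/(51356 + 5*63*(20 - 63)) = 1/(51356 + 5*63*(-43)) = 1/(51356 - 13545) = 1/37811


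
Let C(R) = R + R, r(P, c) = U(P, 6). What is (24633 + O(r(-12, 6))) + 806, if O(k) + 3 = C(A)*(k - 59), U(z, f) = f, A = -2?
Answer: 25648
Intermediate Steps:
r(P, c) = 6
C(R) = 2*R
O(k) = 233 - 4*k (O(k) = -3 + (2*(-2))*(k - 59) = -3 - 4*(-59 + k) = -3 + (236 - 4*k) = 233 - 4*k)
(24633 + O(r(-12, 6))) + 806 = (24633 + (233 - 4*6)) + 806 = (24633 + (233 - 24)) + 806 = (24633 + 209) + 806 = 24842 + 806 = 25648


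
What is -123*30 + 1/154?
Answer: -568259/154 ≈ -3690.0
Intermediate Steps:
-123*30 + 1/154 = -3690 + 1/154 = -568259/154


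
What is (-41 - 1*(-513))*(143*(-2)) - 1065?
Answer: -136057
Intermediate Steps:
(-41 - 1*(-513))*(143*(-2)) - 1065 = (-41 + 513)*(-286) - 1065 = 472*(-286) - 1065 = -134992 - 1065 = -136057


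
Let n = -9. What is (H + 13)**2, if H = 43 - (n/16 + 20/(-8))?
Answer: 893025/256 ≈ 3488.4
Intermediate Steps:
H = 737/16 (H = 43 - (-9/16 + 20/(-8)) = 43 - (-9*1/16 + 20*(-1/8)) = 43 - (-9/16 - 5/2) = 43 - 1*(-49/16) = 43 + 49/16 = 737/16 ≈ 46.063)
(H + 13)**2 = (737/16 + 13)**2 = (945/16)**2 = 893025/256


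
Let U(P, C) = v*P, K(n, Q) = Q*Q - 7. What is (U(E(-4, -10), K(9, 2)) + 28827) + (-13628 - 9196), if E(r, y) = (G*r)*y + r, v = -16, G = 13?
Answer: -2253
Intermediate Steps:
K(n, Q) = -7 + Q² (K(n, Q) = Q² - 7 = -7 + Q²)
E(r, y) = r + 13*r*y (E(r, y) = (13*r)*y + r = 13*r*y + r = r + 13*r*y)
U(P, C) = -16*P
(U(E(-4, -10), K(9, 2)) + 28827) + (-13628 - 9196) = (-(-64)*(1 + 13*(-10)) + 28827) + (-13628 - 9196) = (-(-64)*(1 - 130) + 28827) - 22824 = (-(-64)*(-129) + 28827) - 22824 = (-16*516 + 28827) - 22824 = (-8256 + 28827) - 22824 = 20571 - 22824 = -2253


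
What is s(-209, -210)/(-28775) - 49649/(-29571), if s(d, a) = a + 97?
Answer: 1431991498/850905525 ≈ 1.6829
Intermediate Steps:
s(d, a) = 97 + a
s(-209, -210)/(-28775) - 49649/(-29571) = (97 - 210)/(-28775) - 49649/(-29571) = -113*(-1/28775) - 49649*(-1/29571) = 113/28775 + 49649/29571 = 1431991498/850905525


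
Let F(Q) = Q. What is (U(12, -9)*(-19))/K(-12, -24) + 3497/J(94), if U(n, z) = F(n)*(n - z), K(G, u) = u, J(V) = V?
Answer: 11125/47 ≈ 236.70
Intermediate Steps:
U(n, z) = n*(n - z)
(U(12, -9)*(-19))/K(-12, -24) + 3497/J(94) = ((12*(12 - 1*(-9)))*(-19))/(-24) + 3497/94 = ((12*(12 + 9))*(-19))*(-1/24) + 3497*(1/94) = ((12*21)*(-19))*(-1/24) + 3497/94 = (252*(-19))*(-1/24) + 3497/94 = -4788*(-1/24) + 3497/94 = 399/2 + 3497/94 = 11125/47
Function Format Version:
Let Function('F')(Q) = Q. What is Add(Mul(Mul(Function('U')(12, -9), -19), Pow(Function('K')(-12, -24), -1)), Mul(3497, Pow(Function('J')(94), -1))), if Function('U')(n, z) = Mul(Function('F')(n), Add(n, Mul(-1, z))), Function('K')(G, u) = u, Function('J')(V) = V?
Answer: Rational(11125, 47) ≈ 236.70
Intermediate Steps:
Function('U')(n, z) = Mul(n, Add(n, Mul(-1, z)))
Add(Mul(Mul(Function('U')(12, -9), -19), Pow(Function('K')(-12, -24), -1)), Mul(3497, Pow(Function('J')(94), -1))) = Add(Mul(Mul(Mul(12, Add(12, Mul(-1, -9))), -19), Pow(-24, -1)), Mul(3497, Pow(94, -1))) = Add(Mul(Mul(Mul(12, Add(12, 9)), -19), Rational(-1, 24)), Mul(3497, Rational(1, 94))) = Add(Mul(Mul(Mul(12, 21), -19), Rational(-1, 24)), Rational(3497, 94)) = Add(Mul(Mul(252, -19), Rational(-1, 24)), Rational(3497, 94)) = Add(Mul(-4788, Rational(-1, 24)), Rational(3497, 94)) = Add(Rational(399, 2), Rational(3497, 94)) = Rational(11125, 47)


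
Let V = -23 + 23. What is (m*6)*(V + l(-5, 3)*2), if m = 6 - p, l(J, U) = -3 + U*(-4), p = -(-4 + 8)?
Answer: -1800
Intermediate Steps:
p = -4 (p = -1*4 = -4)
l(J, U) = -3 - 4*U
m = 10 (m = 6 - 1*(-4) = 6 + 4 = 10)
V = 0
(m*6)*(V + l(-5, 3)*2) = (10*6)*(0 + (-3 - 4*3)*2) = 60*(0 + (-3 - 12)*2) = 60*(0 - 15*2) = 60*(0 - 30) = 60*(-30) = -1800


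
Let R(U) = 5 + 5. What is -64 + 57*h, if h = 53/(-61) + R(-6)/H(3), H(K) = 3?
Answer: 4665/61 ≈ 76.475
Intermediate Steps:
R(U) = 10
h = 451/183 (h = 53/(-61) + 10/3 = 53*(-1/61) + 10*(1/3) = -53/61 + 10/3 = 451/183 ≈ 2.4645)
-64 + 57*h = -64 + 57*(451/183) = -64 + 8569/61 = 4665/61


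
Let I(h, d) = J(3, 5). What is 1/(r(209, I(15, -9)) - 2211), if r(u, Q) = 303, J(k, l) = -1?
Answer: -1/1908 ≈ -0.00052411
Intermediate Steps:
I(h, d) = -1
1/(r(209, I(15, -9)) - 2211) = 1/(303 - 2211) = 1/(-1908) = -1/1908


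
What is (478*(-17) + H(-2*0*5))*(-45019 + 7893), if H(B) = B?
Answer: 301685876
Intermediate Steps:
(478*(-17) + H(-2*0*5))*(-45019 + 7893) = (478*(-17) - 2*0*5)*(-45019 + 7893) = (-8126 + 0*5)*(-37126) = (-8126 + 0)*(-37126) = -8126*(-37126) = 301685876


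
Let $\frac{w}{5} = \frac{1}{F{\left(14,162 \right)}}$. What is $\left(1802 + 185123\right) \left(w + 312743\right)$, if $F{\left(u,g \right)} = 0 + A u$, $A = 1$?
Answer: $\frac{818433728475}{14} \approx 5.846 \cdot 10^{10}$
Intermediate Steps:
$F{\left(u,g \right)} = u$ ($F{\left(u,g \right)} = 0 + 1 u = 0 + u = u$)
$w = \frac{5}{14} \approx 0.35714$
$\left(1802 + 185123\right) \left(w + 312743\right) = \left(1802 + 185123\right) \left(\frac{5}{14} + 312743\right) = 186925 \cdot \frac{4378407}{14} = \frac{818433728475}{14}$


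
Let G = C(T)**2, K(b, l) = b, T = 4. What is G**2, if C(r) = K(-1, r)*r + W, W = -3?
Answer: 2401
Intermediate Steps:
C(r) = -3 - r (C(r) = -r - 3 = -3 - r)
G = 49 (G = (-3 - 1*4)**2 = (-3 - 4)**2 = (-7)**2 = 49)
G**2 = 49**2 = 2401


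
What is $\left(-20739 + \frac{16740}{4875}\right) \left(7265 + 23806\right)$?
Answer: $- \frac{209389302189}{325} \approx -6.4428 \cdot 10^{8}$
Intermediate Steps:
$\left(-20739 + \frac{16740}{4875}\right) \left(7265 + 23806\right) = \left(-20739 + 16740 \cdot \frac{1}{4875}\right) 31071 = \left(-20739 + \frac{1116}{325}\right) 31071 = \left(- \frac{6739059}{325}\right) 31071 = - \frac{209389302189}{325}$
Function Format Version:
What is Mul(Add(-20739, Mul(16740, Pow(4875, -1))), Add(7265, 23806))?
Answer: Rational(-209389302189, 325) ≈ -6.4428e+8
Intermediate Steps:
Mul(Add(-20739, Mul(16740, Pow(4875, -1))), Add(7265, 23806)) = Mul(Add(-20739, Mul(16740, Rational(1, 4875))), 31071) = Mul(Add(-20739, Rational(1116, 325)), 31071) = Mul(Rational(-6739059, 325), 31071) = Rational(-209389302189, 325)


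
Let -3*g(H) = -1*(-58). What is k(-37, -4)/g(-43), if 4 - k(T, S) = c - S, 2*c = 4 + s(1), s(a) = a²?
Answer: 15/116 ≈ 0.12931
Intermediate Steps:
g(H) = -58/3 (g(H) = -(-1)*(-58)/3 = -⅓*58 = -58/3)
c = 5/2 (c = (4 + 1²)/2 = (4 + 1)/2 = (½)*5 = 5/2 ≈ 2.5000)
k(T, S) = 3/2 + S (k(T, S) = 4 - (5/2 - S) = 4 + (-5/2 + S) = 3/2 + S)
k(-37, -4)/g(-43) = (3/2 - 4)/(-58/3) = -5/2*(-3/58) = 15/116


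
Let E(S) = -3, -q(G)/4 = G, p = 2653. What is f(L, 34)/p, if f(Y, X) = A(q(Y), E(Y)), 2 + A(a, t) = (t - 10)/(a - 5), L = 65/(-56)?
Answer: 172/13265 ≈ 0.012966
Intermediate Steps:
L = -65/56 (L = 65*(-1/56) = -65/56 ≈ -1.1607)
q(G) = -4*G
A(a, t) = -2 + (-10 + t)/(-5 + a) (A(a, t) = -2 + (t - 10)/(a - 5) = -2 + (-10 + t)/(-5 + a))
f(Y, X) = (-3 + 8*Y)/(-5 - 4*Y) (f(Y, X) = (-3 - (-8)*Y)/(-5 - 4*Y) = (-3 + 8*Y)/(-5 - 4*Y))
f(L, 34)/p = ((3 - 8*(-65/56))/(5 + 4*(-65/56)))/2653 = ((3 + 65/7)/(5 - 65/14))*(1/2653) = ((86/7)/(5/14))*(1/2653) = ((14/5)*(86/7))*(1/2653) = (172/5)*(1/2653) = 172/13265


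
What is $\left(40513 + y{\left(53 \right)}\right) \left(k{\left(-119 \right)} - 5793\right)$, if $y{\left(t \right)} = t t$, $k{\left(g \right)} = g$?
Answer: $-256119664$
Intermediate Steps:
$y{\left(t \right)} = t^{2}$
$\left(40513 + y{\left(53 \right)}\right) \left(k{\left(-119 \right)} - 5793\right) = \left(40513 + 53^{2}\right) \left(-119 - 5793\right) = \left(40513 + 2809\right) \left(-5912\right) = 43322 \left(-5912\right) = -256119664$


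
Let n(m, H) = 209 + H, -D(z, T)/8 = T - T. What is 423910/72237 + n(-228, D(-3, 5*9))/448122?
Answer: 21108721617/3596776546 ≈ 5.8688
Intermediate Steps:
D(z, T) = 0 (D(z, T) = -8*(T - T) = -8*0 = 0)
423910/72237 + n(-228, D(-3, 5*9))/448122 = 423910/72237 + (209 + 0)/448122 = 423910*(1/72237) + 209*(1/448122) = 423910/72237 + 209/448122 = 21108721617/3596776546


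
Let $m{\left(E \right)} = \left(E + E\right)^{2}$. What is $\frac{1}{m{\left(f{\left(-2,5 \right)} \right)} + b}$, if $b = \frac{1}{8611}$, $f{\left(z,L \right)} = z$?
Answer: $\frac{8611}{137777} \approx 0.0625$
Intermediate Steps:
$b = \frac{1}{8611} \approx 0.00011613$
$m{\left(E \right)} = 4 E^{2}$ ($m{\left(E \right)} = \left(2 E\right)^{2} = 4 E^{2}$)
$\frac{1}{m{\left(f{\left(-2,5 \right)} \right)} + b} = \frac{1}{4 \left(-2\right)^{2} + \frac{1}{8611}} = \frac{1}{4 \cdot 4 + \frac{1}{8611}} = \frac{1}{16 + \frac{1}{8611}} = \frac{1}{\frac{137777}{8611}} = \frac{8611}{137777}$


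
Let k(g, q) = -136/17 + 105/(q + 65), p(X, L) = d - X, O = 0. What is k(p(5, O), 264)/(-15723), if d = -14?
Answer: 361/738981 ≈ 0.00048851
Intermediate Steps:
p(X, L) = -14 - X
k(g, q) = -8 + 105/(65 + q) (k(g, q) = -136*1/17 + 105/(65 + q) = -8 + 105/(65 + q))
k(p(5, O), 264)/(-15723) = ((-415 - 8*264)/(65 + 264))/(-15723) = ((-415 - 2112)/329)*(-1/15723) = ((1/329)*(-2527))*(-1/15723) = -361/47*(-1/15723) = 361/738981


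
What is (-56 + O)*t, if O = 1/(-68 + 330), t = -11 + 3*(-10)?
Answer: 601511/262 ≈ 2295.8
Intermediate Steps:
t = -41 (t = -11 - 30 = -41)
O = 1/262 ≈ 0.0038168
(-56 + O)*t = (-56 + 1/262)*(-41) = -14671/262*(-41) = 601511/262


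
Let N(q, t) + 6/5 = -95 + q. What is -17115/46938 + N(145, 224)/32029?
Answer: -909809601/2505628670 ≈ -0.36311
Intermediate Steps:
N(q, t) = -481/5 + q (N(q, t) = -6/5 + (-95 + q) = -481/5 + q)
-17115/46938 + N(145, 224)/32029 = -17115/46938 + (-481/5 + 145)/32029 = -17115*1/46938 + (244/5)*(1/32029) = -5705/15646 + 244/160145 = -909809601/2505628670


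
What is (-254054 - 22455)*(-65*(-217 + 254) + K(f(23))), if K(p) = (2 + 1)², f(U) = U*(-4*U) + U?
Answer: 662515564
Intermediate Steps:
f(U) = U - 4*U² (f(U) = -4*U² + U = U - 4*U²)
K(p) = 9 (K(p) = 3² = 9)
(-254054 - 22455)*(-65*(-217 + 254) + K(f(23))) = (-254054 - 22455)*(-65*(-217 + 254) + 9) = -276509*(-65*37 + 9) = -276509*(-2405 + 9) = -276509*(-2396) = 662515564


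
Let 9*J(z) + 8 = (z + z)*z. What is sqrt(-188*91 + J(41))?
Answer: I*sqrt(150618)/3 ≈ 129.37*I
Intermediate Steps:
J(z) = -8/9 + 2*z**2/9 (J(z) = -8/9 + ((z + z)*z)/9 = -8/9 + ((2*z)*z)/9 = -8/9 + (2*z**2)/9 = -8/9 + 2*z**2/9)
sqrt(-188*91 + J(41)) = sqrt(-188*91 + (-8/9 + (2/9)*41**2)) = sqrt(-17108 + (-8/9 + (2/9)*1681)) = sqrt(-17108 + (-8/9 + 3362/9)) = sqrt(-17108 + 1118/3) = sqrt(-50206/3) = I*sqrt(150618)/3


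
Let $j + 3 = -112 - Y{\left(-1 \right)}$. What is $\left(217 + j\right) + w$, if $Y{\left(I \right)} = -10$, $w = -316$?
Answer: $-204$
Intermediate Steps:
$j = -105$ ($j = -3 - 102 = -105$)
$\left(217 + j\right) + w = \left(217 - 105\right) - 316 = 112 - 316 = -204$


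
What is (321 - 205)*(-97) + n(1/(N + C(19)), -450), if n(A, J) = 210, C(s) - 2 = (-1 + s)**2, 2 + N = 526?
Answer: -11042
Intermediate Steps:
N = 524 (N = -2 + 526 = 524)
C(s) = 2 + (-1 + s)**2
(321 - 205)*(-97) + n(1/(N + C(19)), -450) = (321 - 205)*(-97) + 210 = 116*(-97) + 210 = -11252 + 210 = -11042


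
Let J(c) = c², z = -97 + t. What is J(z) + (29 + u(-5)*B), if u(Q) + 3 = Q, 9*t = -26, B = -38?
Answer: 835174/81 ≈ 10311.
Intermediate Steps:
t = -26/9 (t = (⅑)*(-26) = -26/9 ≈ -2.8889)
u(Q) = -3 + Q
z = -899/9 (z = -97 - 26/9 = -899/9 ≈ -99.889)
J(z) + (29 + u(-5)*B) = (-899/9)² + (29 + (-3 - 5)*(-38)) = 808201/81 + (29 - 8*(-38)) = 808201/81 + (29 + 304) = 808201/81 + 333 = 835174/81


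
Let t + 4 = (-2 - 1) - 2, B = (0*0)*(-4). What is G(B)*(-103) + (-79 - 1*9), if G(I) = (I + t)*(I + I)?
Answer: -88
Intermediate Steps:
B = 0 (B = 0*(-4) = 0)
t = -9 (t = -4 + ((-2 - 1) - 2) = -4 + (-3 - 2) = -4 - 5 = -9)
G(I) = 2*I*(-9 + I) (G(I) = (I - 9)*(I + I) = (-9 + I)*(2*I) = 2*I*(-9 + I))
G(B)*(-103) + (-79 - 1*9) = (2*0*(-9 + 0))*(-103) + (-79 - 1*9) = (2*0*(-9))*(-103) + (-79 - 9) = 0*(-103) - 88 = 0 - 88 = -88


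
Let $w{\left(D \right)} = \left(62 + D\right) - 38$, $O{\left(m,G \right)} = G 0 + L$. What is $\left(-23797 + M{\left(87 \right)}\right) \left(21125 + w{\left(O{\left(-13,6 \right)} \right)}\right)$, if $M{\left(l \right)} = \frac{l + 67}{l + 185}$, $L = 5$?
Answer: $- \frac{34230503755}{68} \approx -5.0339 \cdot 10^{8}$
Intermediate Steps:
$O{\left(m,G \right)} = 5$ ($O{\left(m,G \right)} = G 0 + 5 = 0 + 5 = 5$)
$M{\left(l \right)} = \frac{67 + l}{185 + l}$
$w{\left(D \right)} = 24 + D$
$\left(-23797 + M{\left(87 \right)}\right) \left(21125 + w{\left(O{\left(-13,6 \right)} \right)}\right) = \left(-23797 + \frac{67 + 87}{185 + 87}\right) \left(21125 + \left(24 + 5\right)\right) = \left(-23797 + \frac{1}{272} \cdot 154\right) \left(21125 + 29\right) = \left(-23797 + \frac{1}{272} \cdot 154\right) 21154 = \left(-23797 + \frac{77}{136}\right) 21154 = \left(- \frac{3236315}{136}\right) 21154 = - \frac{34230503755}{68}$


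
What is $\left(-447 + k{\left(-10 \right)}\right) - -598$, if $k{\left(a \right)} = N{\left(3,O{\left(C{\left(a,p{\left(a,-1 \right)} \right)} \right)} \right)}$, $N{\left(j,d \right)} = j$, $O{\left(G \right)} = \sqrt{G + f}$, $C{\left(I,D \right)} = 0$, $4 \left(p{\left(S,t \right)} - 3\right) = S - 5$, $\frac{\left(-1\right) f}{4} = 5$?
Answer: $154$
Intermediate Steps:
$f = -20$ ($f = \left(-4\right) 5 = -20$)
$p{\left(S,t \right)} = \frac{7}{4} + \frac{S}{4}$ ($p{\left(S,t \right)} = 3 + \frac{S - 5}{4} = 3 + \frac{-5 + S}{4} = 3 + \left(- \frac{5}{4} + \frac{S}{4}\right) = \frac{7}{4} + \frac{S}{4}$)
$O{\left(G \right)} = \sqrt{-20 + G}$ ($O{\left(G \right)} = \sqrt{G - 20} = \sqrt{-20 + G}$)
$k{\left(a \right)} = 3$
$\left(-447 + k{\left(-10 \right)}\right) - -598 = \left(-447 + 3\right) - -598 = -444 + \left(600 - 2\right) = -444 + 598 = 154$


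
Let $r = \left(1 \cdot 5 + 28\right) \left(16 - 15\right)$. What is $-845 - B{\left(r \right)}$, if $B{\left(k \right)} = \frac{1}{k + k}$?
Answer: $- \frac{55771}{66} \approx -845.02$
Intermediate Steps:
$r = 33$ ($r = \left(5 + 28\right) 1 = 33 \cdot 1 = 33$)
$B{\left(k \right)} = \frac{1}{2 k}$
$-845 - B{\left(r \right)} = -845 - \frac{1}{2 \cdot 33} = -845 - \frac{1}{2} \cdot \frac{1}{33} = -845 - \frac{1}{66} = - \frac{55771}{66}$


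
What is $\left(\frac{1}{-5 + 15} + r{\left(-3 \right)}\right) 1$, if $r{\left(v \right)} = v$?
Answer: $- \frac{29}{10} \approx -2.9$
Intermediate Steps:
$\left(\frac{1}{-5 + 15} + r{\left(-3 \right)}\right) 1 = \left(\frac{1}{-5 + 15} - 3\right) 1 = \left(\frac{1}{10} - 3\right) 1 = \left(- \frac{29}{10}\right) 1 = - \frac{29}{10}$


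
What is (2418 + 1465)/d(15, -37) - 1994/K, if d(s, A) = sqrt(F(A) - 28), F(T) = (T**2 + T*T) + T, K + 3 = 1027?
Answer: -997/512 + 353*sqrt(33)/27 ≈ 73.158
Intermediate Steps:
K = 1024 (K = -3 + 1027 = 1024)
F(T) = T + 2*T**2 (F(T) = (T**2 + T**2) + T = 2*T**2 + T = T + 2*T**2)
d(s, A) = sqrt(-28 + A*(1 + 2*A)) (d(s, A) = sqrt(A*(1 + 2*A) - 28) = sqrt(-28 + A*(1 + 2*A)))
(2418 + 1465)/d(15, -37) - 1994/K = (2418 + 1465)/(sqrt(-28 - 37*(1 + 2*(-37)))) - 1994/1024 = 3883/(sqrt(-28 - 37*(1 - 74))) - 1994*1/1024 = 3883/(sqrt(-28 - 37*(-73))) - 997/512 = 3883/(sqrt(-28 + 2701)) - 997/512 = 3883/(sqrt(2673)) - 997/512 = 3883/((9*sqrt(33))) - 997/512 = 3883*(sqrt(33)/297) - 997/512 = 353*sqrt(33)/27 - 997/512 = -997/512 + 353*sqrt(33)/27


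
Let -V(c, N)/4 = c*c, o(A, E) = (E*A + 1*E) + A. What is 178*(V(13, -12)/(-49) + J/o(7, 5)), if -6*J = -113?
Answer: 17459041/6909 ≈ 2527.0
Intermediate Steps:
o(A, E) = A + E + A*E (o(A, E) = (A*E + E) + A = (E + A*E) + A = A + E + A*E)
V(c, N) = -4*c**2 (V(c, N) = -4*c*c = -4*c**2)
J = 113/6 (J = -1/6*(-113) = 113/6 ≈ 18.833)
178*(V(13, -12)/(-49) + J/o(7, 5)) = 178*(-4*13**2/(-49) + 113/(6*(7 + 5 + 7*5))) = 178*(-4*169*(-1/49) + 113/(6*(7 + 5 + 35))) = 178*(-676*(-1/49) + (113/6)/47) = 178*(676/49 + (113/6)*(1/47)) = 178*(676/49 + 113/282) = 178*(196169/13818) = 17459041/6909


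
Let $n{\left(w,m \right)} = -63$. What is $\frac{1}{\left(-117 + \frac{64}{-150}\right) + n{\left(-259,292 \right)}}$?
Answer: $- \frac{75}{13532} \approx -0.0055424$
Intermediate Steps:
$\frac{1}{\left(-117 + \frac{64}{-150}\right) + n{\left(-259,292 \right)}} = \frac{1}{\left(-117 + \frac{64}{-150}\right) - 63} = \frac{1}{\left(-117 + 64 \left(- \frac{1}{150}\right)\right) - 63} = \frac{1}{\left(-117 - \frac{32}{75}\right) - 63} = \frac{1}{- \frac{8807}{75} - 63} = \frac{1}{- \frac{13532}{75}} = - \frac{75}{13532}$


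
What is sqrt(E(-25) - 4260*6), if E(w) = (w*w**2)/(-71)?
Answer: I*sqrt(127738585)/71 ≈ 159.19*I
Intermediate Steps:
E(w) = -w**3/71 (E(w) = w**3*(-1/71) = -w**3/71)
sqrt(E(-25) - 4260*6) = sqrt(-1/71*(-25)**3 - 4260*6) = sqrt(-1/71*(-15625) - 25560) = sqrt(15625/71 - 25560) = sqrt(-1799135/71) = I*sqrt(127738585)/71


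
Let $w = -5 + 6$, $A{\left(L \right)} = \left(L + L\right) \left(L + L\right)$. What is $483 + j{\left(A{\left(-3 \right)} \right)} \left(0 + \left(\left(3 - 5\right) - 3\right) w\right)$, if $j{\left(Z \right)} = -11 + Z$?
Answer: $358$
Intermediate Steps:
$A{\left(L \right)} = 4 L^{2}$ ($A{\left(L \right)} = 2 L 2 L = 4 L^{2}$)
$w = 1$
$483 + j{\left(A{\left(-3 \right)} \right)} \left(0 + \left(\left(3 - 5\right) - 3\right) w\right) = 483 + \left(-11 + 4 \left(-3\right)^{2}\right) \left(0 + \left(\left(3 - 5\right) - 3\right) 1\right) = 483 + \left(-11 + 4 \cdot 9\right) \left(0 + \left(-2 - 3\right) 1\right) = 483 + \left(-11 + 36\right) \left(0 - 5\right) = 483 + 25 \left(0 - 5\right) = 483 + 25 \left(-5\right) = 483 - 125 = 358$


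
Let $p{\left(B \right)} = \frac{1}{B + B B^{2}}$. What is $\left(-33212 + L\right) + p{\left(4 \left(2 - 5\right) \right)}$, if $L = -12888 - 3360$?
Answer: $- \frac{86060401}{1740} \approx -49460.0$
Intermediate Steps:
$L = -16248$
$p{\left(B \right)} = \frac{1}{B + B^{3}}$
$\left(-33212 + L\right) + p{\left(4 \left(2 - 5\right) \right)} = \left(-33212 - 16248\right) + \frac{1}{4 \left(2 - 5\right) + \left(4 \left(2 - 5\right)\right)^{3}} = -49460 + \frac{1}{4 \left(-3\right) + \left(4 \left(-3\right)\right)^{3}} = -49460 + \frac{1}{-12 + \left(-12\right)^{3}} = -49460 + \frac{1}{-12 - 1728} = -49460 + \frac{1}{-1740} = -49460 - \frac{1}{1740} = - \frac{86060401}{1740}$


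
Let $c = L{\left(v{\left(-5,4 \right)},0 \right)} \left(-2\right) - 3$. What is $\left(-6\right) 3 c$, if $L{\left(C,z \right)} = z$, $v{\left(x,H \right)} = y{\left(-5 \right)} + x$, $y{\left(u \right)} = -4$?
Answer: $54$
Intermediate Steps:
$v{\left(x,H \right)} = -4 + x$
$c = -3$ ($c = 0 \left(-2\right) - 3 = 0 - 3 = -3$)
$\left(-6\right) 3 c = \left(-6\right) 3 \left(-3\right) = \left(-18\right) \left(-3\right) = 54$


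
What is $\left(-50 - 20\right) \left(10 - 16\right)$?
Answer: $420$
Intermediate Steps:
$\left(-50 - 20\right) \left(10 - 16\right) = - 70 \left(10 - 16\right) = \left(-70\right) \left(-6\right) = 420$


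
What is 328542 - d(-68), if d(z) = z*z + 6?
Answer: 323912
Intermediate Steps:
d(z) = 6 + z**2 (d(z) = z**2 + 6 = 6 + z**2)
328542 - d(-68) = 328542 - (6 + (-68)**2) = 328542 - (6 + 4624) = 328542 - 1*4630 = 328542 - 4630 = 323912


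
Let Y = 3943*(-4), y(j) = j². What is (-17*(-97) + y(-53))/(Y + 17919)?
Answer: 4458/2147 ≈ 2.0764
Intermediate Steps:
Y = -15772
(-17*(-97) + y(-53))/(Y + 17919) = (-17*(-97) + (-53)²)/(-15772 + 17919) = (1649 + 2809)/2147 = 4458*(1/2147) = 4458/2147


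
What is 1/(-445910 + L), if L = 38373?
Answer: -1/407537 ≈ -2.4538e-6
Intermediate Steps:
1/(-445910 + L) = 1/(-445910 + 38373) = 1/(-407537) = -1/407537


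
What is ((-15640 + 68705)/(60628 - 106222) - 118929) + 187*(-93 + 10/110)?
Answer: -6214652047/45594 ≈ -1.3630e+5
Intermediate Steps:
((-15640 + 68705)/(60628 - 106222) - 118929) + 187*(-93 + 10/110) = (53065/(-45594) - 118929) + 187*(-93 + 10*(1/110)) = (53065*(-1/45594) - 118929) + 187*(-93 + 1/11) = (-53065/45594 - 118929) + 187*(-1022/11) = -5422501891/45594 - 17374 = -6214652047/45594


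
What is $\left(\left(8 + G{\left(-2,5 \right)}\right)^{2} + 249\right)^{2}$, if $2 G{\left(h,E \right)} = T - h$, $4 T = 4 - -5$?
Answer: $\frac{506115009}{4096} \approx 1.2356 \cdot 10^{5}$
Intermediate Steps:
$T = \frac{9}{4}$ ($T = \frac{4 - -5}{4} = \frac{4 + 5}{4} = \frac{1}{4} \cdot 9 = \frac{9}{4} \approx 2.25$)
$G{\left(h,E \right)} = \frac{9}{8} - \frac{h}{2}$ ($G{\left(h,E \right)} = \frac{\frac{9}{4} - h}{2} = \frac{9}{8} - \frac{h}{2}$)
$\left(\left(8 + G{\left(-2,5 \right)}\right)^{2} + 249\right)^{2} = \left(\left(8 + \left(\frac{9}{8} - -1\right)\right)^{2} + 249\right)^{2} = \left(\left(8 + \left(\frac{9}{8} + 1\right)\right)^{2} + 249\right)^{2} = \left(\left(8 + \frac{17}{8}\right)^{2} + 249\right)^{2} = \left(\left(\frac{81}{8}\right)^{2} + 249\right)^{2} = \left(\frac{6561}{64} + 249\right)^{2} = \left(\frac{22497}{64}\right)^{2} = \frac{506115009}{4096}$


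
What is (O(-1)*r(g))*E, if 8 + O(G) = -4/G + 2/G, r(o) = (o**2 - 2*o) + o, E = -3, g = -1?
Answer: 36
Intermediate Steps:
r(o) = o**2 - o
O(G) = -8 - 2/G (O(G) = -8 + (-4/G + 2/G) = -8 - 2/G)
(O(-1)*r(g))*E = ((-8 - 2/(-1))*(-(-1 - 1)))*(-3) = ((-8 - 2*(-1))*(-1*(-2)))*(-3) = ((-8 + 2)*2)*(-3) = -6*2*(-3) = -12*(-3) = 36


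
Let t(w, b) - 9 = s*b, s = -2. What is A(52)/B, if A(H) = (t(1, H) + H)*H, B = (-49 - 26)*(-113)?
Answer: -2236/8475 ≈ -0.26383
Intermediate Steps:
t(w, b) = 9 - 2*b
B = 8475 (B = -75*(-113) = 8475)
A(H) = H*(9 - H) (A(H) = ((9 - 2*H) + H)*H = (9 - H)*H = H*(9 - H))
A(52)/B = (52*(9 - 1*52))/8475 = (52*(9 - 52))*(1/8475) = (52*(-43))*(1/8475) = -2236*1/8475 = -2236/8475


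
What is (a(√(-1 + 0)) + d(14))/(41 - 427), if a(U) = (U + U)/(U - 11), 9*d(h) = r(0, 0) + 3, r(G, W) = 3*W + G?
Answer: -32/35319 + 11*I/23546 ≈ -0.00090603 + 0.00046717*I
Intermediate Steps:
r(G, W) = G + 3*W
d(h) = ⅓ (d(h) = ((0 + 3*0) + 3)/9 = ((0 + 0) + 3)/9 = (0 + 3)/9 = (⅑)*3 = ⅓)
a(U) = 2*U/(-11 + U) (a(U) = (2*U)/(-11 + U) = 2*U/(-11 + U))
(a(√(-1 + 0)) + d(14))/(41 - 427) = (2*√(-1 + 0)/(-11 + √(-1 + 0)) + ⅓)/(41 - 427) = (2*√(-1)/(-11 + √(-1)) + ⅓)/(-386) = (2*I/(-11 + I) + ⅓)*(-1/386) = (2*I*((-11 - I)/122) + ⅓)*(-1/386) = (I*(-11 - I)/61 + ⅓)*(-1/386) = (⅓ + I*(-11 - I)/61)*(-1/386) = -1/1158 - I*(-11 - I)/23546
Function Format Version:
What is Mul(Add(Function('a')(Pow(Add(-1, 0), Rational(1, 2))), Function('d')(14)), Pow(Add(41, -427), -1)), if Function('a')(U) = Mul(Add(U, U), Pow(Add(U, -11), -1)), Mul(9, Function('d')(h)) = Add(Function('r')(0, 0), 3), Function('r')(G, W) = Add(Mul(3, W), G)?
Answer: Add(Rational(-32, 35319), Mul(Rational(11, 23546), I)) ≈ Add(-0.00090603, Mul(0.00046717, I))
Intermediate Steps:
Function('r')(G, W) = Add(G, Mul(3, W))
Function('d')(h) = Rational(1, 3) (Function('d')(h) = Mul(Rational(1, 9), Add(Add(0, Mul(3, 0)), 3)) = Mul(Rational(1, 9), Add(Add(0, 0), 3)) = Mul(Rational(1, 9), Add(0, 3)) = Mul(Rational(1, 9), 3) = Rational(1, 3))
Function('a')(U) = Mul(2, U, Pow(Add(-11, U), -1)) (Function('a')(U) = Mul(Mul(2, U), Pow(Add(-11, U), -1)) = Mul(2, U, Pow(Add(-11, U), -1)))
Mul(Add(Function('a')(Pow(Add(-1, 0), Rational(1, 2))), Function('d')(14)), Pow(Add(41, -427), -1)) = Mul(Add(Mul(2, Pow(Add(-1, 0), Rational(1, 2)), Pow(Add(-11, Pow(Add(-1, 0), Rational(1, 2))), -1)), Rational(1, 3)), Pow(Add(41, -427), -1)) = Mul(Add(Mul(2, Pow(-1, Rational(1, 2)), Pow(Add(-11, Pow(-1, Rational(1, 2))), -1)), Rational(1, 3)), Pow(-386, -1)) = Mul(Add(Mul(2, I, Pow(Add(-11, I), -1)), Rational(1, 3)), Rational(-1, 386)) = Mul(Add(Mul(2, I, Mul(Rational(1, 122), Add(-11, Mul(-1, I)))), Rational(1, 3)), Rational(-1, 386)) = Mul(Add(Mul(Rational(1, 61), I, Add(-11, Mul(-1, I))), Rational(1, 3)), Rational(-1, 386)) = Mul(Add(Rational(1, 3), Mul(Rational(1, 61), I, Add(-11, Mul(-1, I)))), Rational(-1, 386)) = Add(Rational(-1, 1158), Mul(Rational(-1, 23546), I, Add(-11, Mul(-1, I))))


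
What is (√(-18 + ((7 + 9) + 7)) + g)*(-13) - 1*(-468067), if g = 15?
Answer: 467872 - 13*√5 ≈ 4.6784e+5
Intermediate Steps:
(√(-18 + ((7 + 9) + 7)) + g)*(-13) - 1*(-468067) = (√(-18 + ((7 + 9) + 7)) + 15)*(-13) - 1*(-468067) = (√(-18 + (16 + 7)) + 15)*(-13) + 468067 = (√(-18 + 23) + 15)*(-13) + 468067 = (√5 + 15)*(-13) + 468067 = (15 + √5)*(-13) + 468067 = (-195 - 13*√5) + 468067 = 467872 - 13*√5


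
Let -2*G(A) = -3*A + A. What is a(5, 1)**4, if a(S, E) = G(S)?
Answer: 625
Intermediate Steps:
G(A) = A (G(A) = -(-3*A + A)/2 = -(-1)*A = A)
a(S, E) = S
a(5, 1)**4 = 5**4 = 625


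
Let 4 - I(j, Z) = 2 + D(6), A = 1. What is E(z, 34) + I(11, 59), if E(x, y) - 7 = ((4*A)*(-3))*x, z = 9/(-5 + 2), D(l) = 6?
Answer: 39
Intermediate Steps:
I(j, Z) = -4 (I(j, Z) = 4 - (2 + 6) = 4 - 1*8 = 4 - 8 = -4)
z = -3 (z = 9/(-3) = 9*(-⅓) = -3)
E(x, y) = 7 - 12*x (E(x, y) = 7 + ((4*1)*(-3))*x = 7 + (4*(-3))*x = 7 - 12*x)
E(z, 34) + I(11, 59) = (7 - 12*(-3)) - 4 = (7 + 36) - 4 = 43 - 4 = 39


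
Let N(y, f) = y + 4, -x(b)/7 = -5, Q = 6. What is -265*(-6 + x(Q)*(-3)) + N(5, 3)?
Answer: 29424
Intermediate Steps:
x(b) = 35 (x(b) = -7*(-5) = 35)
N(y, f) = 4 + y
-265*(-6 + x(Q)*(-3)) + N(5, 3) = -265*(-6 + 35*(-3)) + (4 + 5) = -265*(-6 - 105) + 9 = -265*(-111) + 9 = 29415 + 9 = 29424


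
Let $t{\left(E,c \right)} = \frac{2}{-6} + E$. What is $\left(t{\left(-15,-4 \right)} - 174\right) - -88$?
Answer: $- \frac{304}{3} \approx -101.33$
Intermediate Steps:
$t{\left(E,c \right)} = - \frac{1}{3} + E$ ($t{\left(E,c \right)} = 2 \left(- \frac{1}{6}\right) + E = - \frac{1}{3} + E$)
$\left(t{\left(-15,-4 \right)} - 174\right) - -88 = \left(\left(- \frac{1}{3} - 15\right) - 174\right) - -88 = \left(- \frac{46}{3} - 174\right) + 88 = - \frac{568}{3} + 88 = - \frac{304}{3}$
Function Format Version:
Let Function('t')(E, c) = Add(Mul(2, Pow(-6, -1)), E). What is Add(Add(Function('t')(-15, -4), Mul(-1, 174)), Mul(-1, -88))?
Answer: Rational(-304, 3) ≈ -101.33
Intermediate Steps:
Function('t')(E, c) = Add(Rational(-1, 3), E) (Function('t')(E, c) = Add(Mul(2, Rational(-1, 6)), E) = Add(Rational(-1, 3), E))
Add(Add(Function('t')(-15, -4), Mul(-1, 174)), Mul(-1, -88)) = Add(Add(Add(Rational(-1, 3), -15), Mul(-1, 174)), Mul(-1, -88)) = Add(Add(Rational(-46, 3), -174), 88) = Add(Rational(-568, 3), 88) = Rational(-304, 3)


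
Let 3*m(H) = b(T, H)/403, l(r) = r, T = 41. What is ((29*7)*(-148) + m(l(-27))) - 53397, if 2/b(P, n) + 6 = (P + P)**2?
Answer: -338856487670/4061031 ≈ -83441.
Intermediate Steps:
b(P, n) = 2/(-6 + 4*P**2) (b(P, n) = 2/(-6 + (P + P)**2) = 2/(-6 + (2*P)**2) = 2/(-6 + 4*P**2))
m(H) = 1/4061031 (m(H) = (1/(-3 + 2*41**2*403))/3 = ((1/403)/(-3 + 2*1681))/3 = ((1/403)/(-3 + 3362))/3 = ((1/403)/3359)/3 = ((1/3359)*(1/403))/3 = (1/3)*(1/1353677) = 1/4061031)
((29*7)*(-148) + m(l(-27))) - 53397 = ((29*7)*(-148) + 1/4061031) - 53397 = (203*(-148) + 1/4061031) - 53397 = (-30044 + 1/4061031) - 53397 = -122009615363/4061031 - 53397 = -338856487670/4061031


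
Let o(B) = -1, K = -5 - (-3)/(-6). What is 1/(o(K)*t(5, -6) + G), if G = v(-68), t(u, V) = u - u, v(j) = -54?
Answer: -1/54 ≈ -0.018519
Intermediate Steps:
t(u, V) = 0
G = -54
K = -11/2 (K = -5 - (-3)*(-1)/6 = -5 - 1*½ = -5 - ½ = -11/2 ≈ -5.5000)
1/(o(K)*t(5, -6) + G) = 1/(-1*0 - 54) = 1/(0 - 54) = 1/(-54) = -1/54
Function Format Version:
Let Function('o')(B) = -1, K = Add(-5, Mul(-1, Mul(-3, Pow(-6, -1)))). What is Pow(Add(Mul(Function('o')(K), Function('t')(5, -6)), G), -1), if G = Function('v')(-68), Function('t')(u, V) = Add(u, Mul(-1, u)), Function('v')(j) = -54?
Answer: Rational(-1, 54) ≈ -0.018519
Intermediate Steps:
Function('t')(u, V) = 0
G = -54
K = Rational(-11, 2) (K = Add(-5, Mul(-1, Mul(-3, Rational(-1, 6)))) = Add(-5, Mul(-1, Rational(1, 2))) = Add(-5, Rational(-1, 2)) = Rational(-11, 2) ≈ -5.5000)
Pow(Add(Mul(Function('o')(K), Function('t')(5, -6)), G), -1) = Pow(Add(Mul(-1, 0), -54), -1) = Pow(Add(0, -54), -1) = Pow(-54, -1) = Rational(-1, 54)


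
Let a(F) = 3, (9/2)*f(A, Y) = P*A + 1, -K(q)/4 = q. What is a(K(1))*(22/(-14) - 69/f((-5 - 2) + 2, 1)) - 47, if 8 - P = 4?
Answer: -715/266 ≈ -2.6880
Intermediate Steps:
P = 4 (P = 8 - 1*4 = 8 - 4 = 4)
K(q) = -4*q
f(A, Y) = 2/9 + 8*A/9 (f(A, Y) = 2*(4*A + 1)/9 = 2*(1 + 4*A)/9 = 2/9 + 8*A/9)
a(K(1))*(22/(-14) - 69/f((-5 - 2) + 2, 1)) - 47 = 3*(22/(-14) - 69/(2/9 + 8*((-5 - 2) + 2)/9)) - 47 = 3*(22*(-1/14) - 69/(2/9 + 8*(-7 + 2)/9)) - 47 = 3*(-11/7 - 69/(2/9 + (8/9)*(-5))) - 47 = 3*(-11/7 - 69/(2/9 - 40/9)) - 47 = 3*(-11/7 - 69/(-38/9)) - 47 = 3*(-11/7 - 69*(-9/38)) - 47 = 3*(-11/7 + 621/38) - 47 = 3*(3929/266) - 47 = 11787/266 - 47 = -715/266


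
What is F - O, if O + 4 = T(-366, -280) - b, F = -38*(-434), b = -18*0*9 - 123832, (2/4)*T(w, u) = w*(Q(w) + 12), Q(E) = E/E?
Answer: -97820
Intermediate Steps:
Q(E) = 1
T(w, u) = 26*w (T(w, u) = 2*(w*(1 + 12)) = 2*(w*13) = 2*(13*w) = 26*w)
b = -123832 (b = 0*9 - 123832 = 0 - 123832 = -123832)
F = 16492
O = 114312 (O = -4 + (26*(-366) - 1*(-123832)) = -4 + (-9516 + 123832) = -4 + 114316 = 114312)
F - O = 16492 - 1*114312 = 16492 - 114312 = -97820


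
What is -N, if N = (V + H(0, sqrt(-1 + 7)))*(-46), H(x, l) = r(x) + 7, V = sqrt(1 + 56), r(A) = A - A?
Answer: 322 + 46*sqrt(57) ≈ 669.29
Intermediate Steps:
r(A) = 0
V = sqrt(57) ≈ 7.5498
H(x, l) = 7 (H(x, l) = 0 + 7 = 7)
N = -322 - 46*sqrt(57) (N = (sqrt(57) + 7)*(-46) = (7 + sqrt(57))*(-46) = -322 - 46*sqrt(57) ≈ -669.29)
-N = -(-322 - 46*sqrt(57)) = 322 + 46*sqrt(57)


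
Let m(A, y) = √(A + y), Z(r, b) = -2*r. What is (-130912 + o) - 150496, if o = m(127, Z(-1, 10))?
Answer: -281408 + √129 ≈ -2.8140e+5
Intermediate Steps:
o = √129 (o = √(127 - 2*(-1)) = √(127 + 2) = √129 ≈ 11.358)
(-130912 + o) - 150496 = (-130912 + √129) - 150496 = -281408 + √129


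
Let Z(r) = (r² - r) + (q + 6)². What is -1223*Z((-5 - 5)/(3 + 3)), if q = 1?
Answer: -588263/9 ≈ -65363.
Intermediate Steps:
Z(r) = 49 + r² - r (Z(r) = (r² - r) + (1 + 6)² = (r² - r) + 7² = (r² - r) + 49 = 49 + r² - r)
-1223*Z((-5 - 5)/(3 + 3)) = -1223*(49 + ((-5 - 5)/(3 + 3))² - (-5 - 5)/(3 + 3)) = -1223*(49 + (-10/6)² - (-10)/6) = -1223*(49 + (-10*⅙)² - (-10)/6) = -1223*(49 + (-5/3)² - 1*(-5/3)) = -1223*(49 + 25/9 + 5/3) = -1223*481/9 = -588263/9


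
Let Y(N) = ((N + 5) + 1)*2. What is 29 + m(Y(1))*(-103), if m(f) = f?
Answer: -1413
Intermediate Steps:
Y(N) = 12 + 2*N (Y(N) = ((5 + N) + 1)*2 = (6 + N)*2 = 12 + 2*N)
29 + m(Y(1))*(-103) = 29 + (12 + 2*1)*(-103) = 29 + (12 + 2)*(-103) = 29 + 14*(-103) = 29 - 1442 = -1413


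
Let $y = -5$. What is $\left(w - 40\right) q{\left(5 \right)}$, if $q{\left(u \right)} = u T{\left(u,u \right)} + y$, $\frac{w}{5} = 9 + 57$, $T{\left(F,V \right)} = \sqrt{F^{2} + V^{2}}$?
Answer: $-1450 + 7250 \sqrt{2} \approx 8803.0$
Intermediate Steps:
$w = 330$ ($w = 5 \left(9 + 57\right) = 5 \cdot 66 = 330$)
$q{\left(u \right)} = -5 + u \sqrt{2} \sqrt{u^{2}}$ ($q{\left(u \right)} = u \sqrt{u^{2} + u^{2}} - 5 = u \sqrt{2 u^{2}} - 5 = u \sqrt{2} \sqrt{u^{2}} - 5 = -5 + u \sqrt{2} \sqrt{u^{2}}$)
$\left(w - 40\right) q{\left(5 \right)} = \left(330 - 40\right) \left(-5 + 5 \sqrt{2} \sqrt{5^{2}}\right) = 290 \left(-5 + 5 \sqrt{2} \sqrt{25}\right) = 290 \left(-5 + 5 \sqrt{2} \cdot 5\right) = 290 \left(-5 + 25 \sqrt{2}\right) = -1450 + 7250 \sqrt{2}$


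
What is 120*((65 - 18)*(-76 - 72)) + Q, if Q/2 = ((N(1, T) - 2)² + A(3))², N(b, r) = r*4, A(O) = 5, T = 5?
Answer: -618238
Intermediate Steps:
N(b, r) = 4*r
Q = 216482 (Q = 2*((4*5 - 2)² + 5)² = 2*((20 - 2)² + 5)² = 2*(18² + 5)² = 2*(324 + 5)² = 2*329² = 2*108241 = 216482)
120*((65 - 18)*(-76 - 72)) + Q = 120*((65 - 18)*(-76 - 72)) + 216482 = 120*(47*(-148)) + 216482 = 120*(-6956) + 216482 = -834720 + 216482 = -618238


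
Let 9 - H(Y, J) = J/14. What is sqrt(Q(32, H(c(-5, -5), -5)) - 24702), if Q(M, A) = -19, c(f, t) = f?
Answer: I*sqrt(24721) ≈ 157.23*I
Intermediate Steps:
H(Y, J) = 9 - J/14
sqrt(Q(32, H(c(-5, -5), -5)) - 24702) = sqrt(-19 - 24702) = sqrt(-24721) = I*sqrt(24721)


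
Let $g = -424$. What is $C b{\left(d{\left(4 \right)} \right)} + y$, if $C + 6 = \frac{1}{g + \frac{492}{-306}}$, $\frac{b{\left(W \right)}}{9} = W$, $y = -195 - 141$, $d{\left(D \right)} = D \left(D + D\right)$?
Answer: $- \frac{22407936}{10853} \approx -2064.7$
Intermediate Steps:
$d{\left(D \right)} = 2 D^{2}$ ($d{\left(D \right)} = D 2 D = 2 D^{2}$)
$y = -336$ ($y = -195 - 141 = -336$)
$b{\left(W \right)} = 9 W$
$C = - \frac{130287}{21706}$ ($C = -6 + \frac{1}{-424 + \frac{492}{-306}} = -6 + \frac{1}{-424 + 492 \left(- \frac{1}{306}\right)} = -6 + \frac{1}{-424 - \frac{82}{51}} = -6 + \frac{1}{- \frac{21706}{51}} = -6 - \frac{51}{21706} = - \frac{130287}{21706} \approx -6.0023$)
$C b{\left(d{\left(4 \right)} \right)} + y = - \frac{130287 \cdot 9 \cdot 2 \cdot 4^{2}}{21706} - 336 = - \frac{130287 \cdot 9 \cdot 2 \cdot 16}{21706} - 336 = - \frac{130287 \cdot 9 \cdot 32}{21706} - 336 = \left(- \frac{130287}{21706}\right) 288 - 336 = - \frac{18761328}{10853} - 336 = - \frac{22407936}{10853}$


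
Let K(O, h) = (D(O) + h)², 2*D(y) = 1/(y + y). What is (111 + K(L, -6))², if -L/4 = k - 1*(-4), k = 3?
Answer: 3405180067969/157351936 ≈ 21641.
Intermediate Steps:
L = -28 (L = -4*(3 - 1*(-4)) = -4*(3 + 4) = -4*7 = -28)
D(y) = 1/(4*y) (D(y) = 1/(2*(y + y)) = 1/(2*((2*y))) = (1/(2*y))/2 = 1/(4*y))
K(O, h) = (h + 1/(4*O))² (K(O, h) = (1/(4*O) + h)² = (h + 1/(4*O))²)
(111 + K(L, -6))² = (111 + (-6 + (¼)/(-28))²)² = (111 + (-6 + (¼)*(-1/28))²)² = (111 + (-6 - 1/112)²)² = (111 + (-673/112)²)² = (111 + 452929/12544)² = (1845313/12544)² = 3405180067969/157351936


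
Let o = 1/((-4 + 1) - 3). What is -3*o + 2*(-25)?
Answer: -99/2 ≈ -49.500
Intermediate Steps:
o = -⅙ (o = 1/(-3 - 3) = 1/(-6) = -⅙ ≈ -0.16667)
-3*o + 2*(-25) = -3*(-⅙) + 2*(-25) = ½ - 50 = -99/2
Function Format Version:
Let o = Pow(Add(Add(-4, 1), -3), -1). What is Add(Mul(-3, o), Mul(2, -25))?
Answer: Rational(-99, 2) ≈ -49.500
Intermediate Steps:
o = Rational(-1, 6) (o = Pow(Add(-3, -3), -1) = Pow(-6, -1) = Rational(-1, 6) ≈ -0.16667)
Add(Mul(-3, o), Mul(2, -25)) = Add(Mul(-3, Rational(-1, 6)), Mul(2, -25)) = Add(Rational(1, 2), -50) = Rational(-99, 2)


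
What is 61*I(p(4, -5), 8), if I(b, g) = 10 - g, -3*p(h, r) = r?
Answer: 122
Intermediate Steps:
p(h, r) = -r/3
61*I(p(4, -5), 8) = 61*(10 - 1*8) = 61*(10 - 8) = 61*2 = 122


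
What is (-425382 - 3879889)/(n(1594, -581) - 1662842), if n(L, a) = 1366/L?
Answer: 3431300987/1325284391 ≈ 2.5891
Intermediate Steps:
(-425382 - 3879889)/(n(1594, -581) - 1662842) = (-425382 - 3879889)/(1366/1594 - 1662842) = -4305271/(1366*(1/1594) - 1662842) = -4305271/(683/797 - 1662842) = -4305271/(-1325284391/797) = -4305271*(-797/1325284391) = 3431300987/1325284391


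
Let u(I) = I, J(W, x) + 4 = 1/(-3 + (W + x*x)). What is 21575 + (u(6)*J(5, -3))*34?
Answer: 228553/11 ≈ 20778.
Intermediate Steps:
J(W, x) = -4 + 1/(-3 + W + x²) (J(W, x) = -4 + 1/(-3 + (W + x*x)) = -4 + 1/(-3 + (W + x²)) = -4 + 1/(-3 + W + x²))
21575 + (u(6)*J(5, -3))*34 = 21575 + (6*((13 - 4*5 - 4*(-3)²)/(-3 + 5 + (-3)²)))*34 = 21575 + (6*((13 - 20 - 4*9)/(-3 + 5 + 9)))*34 = 21575 + (6*((13 - 20 - 36)/11))*34 = 21575 + (6*((1/11)*(-43)))*34 = 21575 + (6*(-43/11))*34 = 21575 - 258/11*34 = 21575 - 8772/11 = 228553/11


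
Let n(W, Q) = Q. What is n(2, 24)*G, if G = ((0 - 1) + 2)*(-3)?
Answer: -72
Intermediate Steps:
G = -3 (G = (-1 + 2)*(-3) = 1*(-3) = -3)
n(2, 24)*G = 24*(-3) = -72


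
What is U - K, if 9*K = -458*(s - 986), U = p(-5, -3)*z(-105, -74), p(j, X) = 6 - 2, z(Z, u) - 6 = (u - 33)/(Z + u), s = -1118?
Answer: -172447612/1611 ≈ -1.0704e+5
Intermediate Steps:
z(Z, u) = 6 + (-33 + u)/(Z + u) (z(Z, u) = 6 + (u - 33)/(Z + u) = 6 + (-33 + u)/(Z + u))
p(j, X) = 4
U = 4724/179 (U = 4*((-33 + 6*(-105) + 7*(-74))/(-105 - 74)) = 4*((-33 - 630 - 518)/(-179)) = 4*(-1/179*(-1181)) = 4*(1181/179) = 4724/179 ≈ 26.391)
K = 963632/9 (K = (-458*(-1118 - 986))/9 = (-458*(-2104))/9 = (⅑)*963632 = 963632/9 ≈ 1.0707e+5)
U - K = 4724/179 - 1*963632/9 = 4724/179 - 963632/9 = -172447612/1611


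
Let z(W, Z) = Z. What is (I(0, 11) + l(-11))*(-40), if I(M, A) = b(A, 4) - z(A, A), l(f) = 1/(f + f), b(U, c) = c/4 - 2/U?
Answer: 4500/11 ≈ 409.09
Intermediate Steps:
b(U, c) = -2/U + c/4 (b(U, c) = c*(¼) - 2/U = c/4 - 2/U = -2/U + c/4)
l(f) = 1/(2*f)
I(M, A) = 1 - A - 2/A (I(M, A) = (-2/A + (¼)*4) - A = (-2/A + 1) - A = (1 - 2/A) - A = 1 - A - 2/A)
(I(0, 11) + l(-11))*(-40) = ((1 - 1*11 - 2/11) + (½)/(-11))*(-40) = ((1 - 11 - 2*1/11) + (½)*(-1/11))*(-40) = ((1 - 11 - 2/11) - 1/22)*(-40) = (-112/11 - 1/22)*(-40) = -225/22*(-40) = 4500/11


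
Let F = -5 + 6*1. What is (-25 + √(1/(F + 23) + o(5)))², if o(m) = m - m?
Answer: (300 - √6)²/144 ≈ 614.84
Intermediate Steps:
F = 1 (F = -5 + 6 = 1)
o(m) = 0
(-25 + √(1/(F + 23) + o(5)))² = (-25 + √(1/(1 + 23) + 0))² = (-25 + √(1/24 + 0))² = (-25 + √(1/24))² = (-25 + √6/12)²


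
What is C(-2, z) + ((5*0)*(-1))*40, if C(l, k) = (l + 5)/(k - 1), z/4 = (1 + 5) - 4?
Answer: 3/7 ≈ 0.42857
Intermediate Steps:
z = 8 (z = 4*((1 + 5) - 4) = 4*(6 - 4) = 4*2 = 8)
C(l, k) = (5 + l)/(-1 + k)
C(-2, z) + ((5*0)*(-1))*40 = (5 - 2)/(-1 + 8) + ((5*0)*(-1))*40 = 3/7 + (0*(-1))*40 = (⅐)*3 + 0*40 = 3/7 + 0 = 3/7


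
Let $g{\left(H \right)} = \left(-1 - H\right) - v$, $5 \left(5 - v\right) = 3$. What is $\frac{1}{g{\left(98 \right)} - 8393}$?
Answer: $- \frac{5}{42482} \approx -0.0001177$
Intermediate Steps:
$v = \frac{22}{5}$ ($v = 5 - \frac{3}{5} = \frac{22}{5} \approx 4.4$)
$g{\left(H \right)} = - \frac{27}{5} - H$ ($g{\left(H \right)} = \left(-1 - H\right) - \frac{22}{5} = - \frac{27}{5} - H$)
$\frac{1}{g{\left(98 \right)} - 8393} = \frac{1}{\left(- \frac{27}{5} - 98\right) - 8393} = \frac{1}{- \frac{517}{5} - 8393} = \frac{1}{- \frac{42482}{5}} = - \frac{5}{42482}$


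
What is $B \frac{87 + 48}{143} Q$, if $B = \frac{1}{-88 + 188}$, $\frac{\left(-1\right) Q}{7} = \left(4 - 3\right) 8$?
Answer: $- \frac{378}{715} \approx -0.52867$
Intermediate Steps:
$Q = -56$ ($Q = - 7 \left(4 - 3\right) 8 = - 7 \cdot 1 \cdot 8 = \left(-7\right) 8 = -56$)
$B = \frac{1}{100} \approx 0.01$
$B \frac{87 + 48}{143} Q = \frac{\left(87 + 48\right) \frac{1}{143}}{100} \left(-56\right) = \frac{135 \cdot \frac{1}{143}}{100} \left(-56\right) = \frac{1}{100} \cdot \frac{135}{143} \left(-56\right) = \frac{27}{2860} \left(-56\right) = - \frac{378}{715}$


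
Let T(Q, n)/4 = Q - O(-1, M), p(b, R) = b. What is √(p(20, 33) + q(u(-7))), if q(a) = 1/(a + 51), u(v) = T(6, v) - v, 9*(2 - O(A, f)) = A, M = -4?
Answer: √8770838/662 ≈ 4.4737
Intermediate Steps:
O(A, f) = 2 - A/9
T(Q, n) = -76/9 + 4*Q (T(Q, n) = 4*(Q - (2 - ⅑*(-1))) = 4*(Q - (2 + ⅑)) = 4*(Q - 1*19/9) = 4*(Q - 19/9) = 4*(-19/9 + Q) = -76/9 + 4*Q)
u(v) = 140/9 - v (u(v) = (-76/9 + 4*6) - v = (-76/9 + 24) - v = 140/9 - v)
q(a) = 1/(51 + a)
√(p(20, 33) + q(u(-7))) = √(20 + 1/(51 + (140/9 - 1*(-7)))) = √(20 + 1/(51 + (140/9 + 7))) = √(20 + 1/(51 + 203/9)) = √(20 + 1/(662/9)) = √(20 + 9/662) = √(13249/662) = √8770838/662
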